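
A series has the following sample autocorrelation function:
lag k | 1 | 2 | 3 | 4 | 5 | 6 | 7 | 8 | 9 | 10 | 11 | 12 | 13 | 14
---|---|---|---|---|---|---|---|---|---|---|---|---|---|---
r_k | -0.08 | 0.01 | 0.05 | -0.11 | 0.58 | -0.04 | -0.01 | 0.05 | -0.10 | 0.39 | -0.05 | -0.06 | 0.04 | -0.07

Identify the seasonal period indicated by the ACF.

The largest autocorrelation is r_5 = 0.58, with a weaker echo at lag 10 (0.39); the remaining lags stay at or below 0.05.
The dominant spike at lag 5 indicates a seasonal period of 5.

5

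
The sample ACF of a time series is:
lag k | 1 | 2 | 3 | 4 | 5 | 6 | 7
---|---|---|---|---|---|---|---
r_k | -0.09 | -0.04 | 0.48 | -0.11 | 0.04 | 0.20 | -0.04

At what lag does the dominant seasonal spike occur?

3

The largest autocorrelation is r_3 = 0.48, with a weaker echo at lag 6 (0.20); the remaining lags stay at or below 0.04.
The dominant spike at lag 3 indicates a seasonal period of 3.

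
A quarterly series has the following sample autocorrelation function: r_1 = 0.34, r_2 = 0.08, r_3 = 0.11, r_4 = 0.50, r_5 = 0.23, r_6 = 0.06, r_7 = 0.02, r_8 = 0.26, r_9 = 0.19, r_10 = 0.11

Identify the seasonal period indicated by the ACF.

4

The largest autocorrelation is r_4 = 0.50; the remaining lags stay at or below 0.34. The elevated value at lag 1 (0.34), dropping to 0.08 at lag 2, reflects decaying short-term dependence rather than seasonality.
The dominant spike at lag 4 indicates a seasonal period of 4.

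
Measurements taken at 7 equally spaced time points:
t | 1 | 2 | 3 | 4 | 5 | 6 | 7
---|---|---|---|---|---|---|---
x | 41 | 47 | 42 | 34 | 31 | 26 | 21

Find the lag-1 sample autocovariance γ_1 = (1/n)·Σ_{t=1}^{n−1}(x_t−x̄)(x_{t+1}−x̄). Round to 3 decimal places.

Mean x̄ = (41 + 47 + 42 + 34 + 31 + 26 + 21)/7 = 34.5714
Deviations: 6.4286, 12.4286, 7.4286, -0.5714, -3.5714, -8.5714, -13.5714
Σ_{t=1}^{6}(x_t−x̄)(x_{t+1}−x̄) = 316.9592
γ_1 = 316.9592 / 7 = 45.280

45.280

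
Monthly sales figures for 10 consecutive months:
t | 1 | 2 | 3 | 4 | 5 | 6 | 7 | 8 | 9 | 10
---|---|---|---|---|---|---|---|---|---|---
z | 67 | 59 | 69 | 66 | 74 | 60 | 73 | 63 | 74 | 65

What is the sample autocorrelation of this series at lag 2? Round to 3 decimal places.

0.548

Mean z̄ = (67 + 59 + 69 + 66 + 74 + 60 + 73 + 63 + 74 + 65)/10 = 67.0000
Numerator Σ_{t=1}^{8}(z_t−z̄)(z_{t+2}−z̄) = 149.0000
Denominator Σ(z_t−z̄)² = 272.0000
r_2 = 149.0000 / 272.0000 = 0.548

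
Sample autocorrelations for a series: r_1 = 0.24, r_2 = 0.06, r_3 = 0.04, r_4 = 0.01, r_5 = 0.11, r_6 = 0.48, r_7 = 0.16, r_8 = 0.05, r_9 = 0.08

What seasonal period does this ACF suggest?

The largest autocorrelation is r_6 = 0.48; the remaining lags stay at or below 0.24. The elevated value at lag 1 (0.24), dropping to 0.06 at lag 2, reflects decaying short-term dependence rather than seasonality.
The dominant spike at lag 6 indicates a seasonal period of 6.

6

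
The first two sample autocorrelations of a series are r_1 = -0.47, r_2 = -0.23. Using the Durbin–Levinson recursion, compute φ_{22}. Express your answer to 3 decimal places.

φ_{22} = (r_2 − r_1²) / (1 − r_1²)
r_1² = (-0.47)² = 0.2209
Numerator = -0.23 − 0.2209 = -0.4509; denominator = 1 − 0.2209 = 0.7791
φ_{22} = -0.4509 / 0.7791 = -0.579

-0.579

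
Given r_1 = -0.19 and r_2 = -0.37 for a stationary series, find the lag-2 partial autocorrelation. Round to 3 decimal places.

φ_{22} = (r_2 − r_1²) / (1 − r_1²)
r_1² = (-0.19)² = 0.0361
Numerator = -0.37 − 0.0361 = -0.4061; denominator = 1 − 0.0361 = 0.9639
φ_{22} = -0.4061 / 0.9639 = -0.421

-0.421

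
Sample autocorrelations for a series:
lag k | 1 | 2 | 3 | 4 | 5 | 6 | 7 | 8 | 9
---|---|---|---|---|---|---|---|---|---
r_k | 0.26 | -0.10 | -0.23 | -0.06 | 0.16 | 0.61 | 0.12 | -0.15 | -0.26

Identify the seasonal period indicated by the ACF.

The largest autocorrelation is r_6 = 0.61; the remaining lags stay at or below 0.26.
The dominant spike at lag 6 indicates a seasonal period of 6.

6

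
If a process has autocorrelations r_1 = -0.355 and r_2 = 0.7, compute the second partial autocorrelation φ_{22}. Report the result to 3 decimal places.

φ_{22} = (r_2 − r_1²) / (1 − r_1²)
r_1² = (-0.355)² = 0.126025
Numerator = 0.7 − 0.1260 = 0.5740; denominator = 1 − 0.1260 = 0.8740
φ_{22} = 0.5740 / 0.8740 = 0.657

0.657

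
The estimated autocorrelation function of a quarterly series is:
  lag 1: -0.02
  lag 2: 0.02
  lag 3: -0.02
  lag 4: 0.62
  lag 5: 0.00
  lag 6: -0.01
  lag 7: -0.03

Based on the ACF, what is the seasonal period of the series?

4

The largest autocorrelation is r_4 = 0.62; the remaining lags stay at or below 0.02.
The dominant spike at lag 4 indicates a seasonal period of 4.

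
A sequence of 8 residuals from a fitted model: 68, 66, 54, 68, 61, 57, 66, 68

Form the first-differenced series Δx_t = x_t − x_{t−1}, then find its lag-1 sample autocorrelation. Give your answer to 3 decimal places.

First differences Δx: -2, -12, 14, -7, -4, 9, 2
Mean of differences = 0.0000
Numerator Σ(Δx_t−Δx̄)(Δx_{t+1}−Δx̄) = -232.0000
Denominator Σ(Δx_t−Δx̄)² = 494.0000
r_1(Δx) = -232.0000 / 494.0000 = -0.470

-0.470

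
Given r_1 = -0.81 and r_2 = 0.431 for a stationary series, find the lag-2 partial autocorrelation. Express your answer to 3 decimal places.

φ_{22} = (r_2 − r_1²) / (1 − r_1²)
r_1² = (-0.81)² = 0.6561
Numerator = 0.431 − 0.6561 = -0.2251; denominator = 1 − 0.6561 = 0.3439
φ_{22} = -0.2251 / 0.3439 = -0.655

-0.655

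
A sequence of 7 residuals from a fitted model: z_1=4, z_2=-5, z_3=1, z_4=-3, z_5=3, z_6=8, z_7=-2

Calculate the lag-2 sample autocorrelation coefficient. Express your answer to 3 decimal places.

-0.084

Mean z̄ = (4 − 5 + 1 − 3 + 3 + 8 − 2)/7 = 0.8571
Σ(z_t−z̄)(z_{t+2}−z̄) = (0.4490) + (22.5918) + (0.3061) + (-27.5510) + (-6.1224) = -10.3265
Denominator Σ(z_t−z̄)² = 122.8571
r_2 = -10.3265 / 122.8571 = -0.084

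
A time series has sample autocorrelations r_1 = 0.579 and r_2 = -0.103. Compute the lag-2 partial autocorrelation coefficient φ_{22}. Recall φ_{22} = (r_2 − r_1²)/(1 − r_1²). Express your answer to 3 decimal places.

φ_{22} = (r_2 − r_1²) / (1 − r_1²)
r_1² = (0.579)² = 0.335241
Numerator = -0.103 − 0.3352 = -0.4382; denominator = 1 − 0.3352 = 0.6648
φ_{22} = -0.4382 / 0.6648 = -0.659

-0.659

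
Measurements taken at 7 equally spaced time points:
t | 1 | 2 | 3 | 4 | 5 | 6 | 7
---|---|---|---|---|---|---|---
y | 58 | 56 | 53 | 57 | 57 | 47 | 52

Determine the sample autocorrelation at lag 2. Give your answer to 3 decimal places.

Mean ȳ = (58 + 56 + 53 + 57 + 57 + 47 + 52)/7 = 54.2857
Deviations from mean: 3.7143, 1.7143, -1.2857, 2.7143, 2.7143, -7.2857, -2.2857
Numerator Σ_{t=1}^{5}(y_t−ȳ)(y_{t+2}−ȳ) = -29.5918
Denominator Σ(y_t−ȳ)² = 91.4286
r_2 = -29.5918 / 91.4286 = -0.324

-0.324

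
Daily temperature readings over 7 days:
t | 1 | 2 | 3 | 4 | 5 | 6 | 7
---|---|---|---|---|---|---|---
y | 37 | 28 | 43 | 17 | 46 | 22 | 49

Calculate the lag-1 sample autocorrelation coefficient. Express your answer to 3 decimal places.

-0.805

Mean ȳ = (37 + 28 + 43 + 17 + 46 + 22 + 49)/7 = 34.5714
Deviations from mean: 2.4286, -6.5714, 8.4286, -17.5714, 11.4286, -12.5714, 14.4286
Numerator Σ_{t=1}^{6}(y_t−ȳ)(y_{t+1}−ȳ) = -745.3265
Denominator Σ(y_t−ȳ)² = 925.7143
r_1 = -745.3265 / 925.7143 = -0.805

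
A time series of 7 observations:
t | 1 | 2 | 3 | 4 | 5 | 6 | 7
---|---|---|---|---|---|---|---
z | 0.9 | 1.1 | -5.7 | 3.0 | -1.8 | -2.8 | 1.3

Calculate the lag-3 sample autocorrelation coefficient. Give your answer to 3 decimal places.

Mean z̄ = (0.9 + 1.1 − 5.7 + 3.0 − 1.8 − 2.8 + 1.3)/7 = -0.5714
Deviations from mean: 1.4714, 1.6714, -5.1286, 3.5714, -1.2286, -2.2286, 1.8714
Σ(z_t−z̄)(z_{t+3}−z̄) = (5.2551) + (-2.0535) + (11.4294) + (6.6837) = 21.3147
Denominator Σ(z_t−z̄)² = 53.9943
r_3 = 21.3147 / 53.9943 = 0.395

0.395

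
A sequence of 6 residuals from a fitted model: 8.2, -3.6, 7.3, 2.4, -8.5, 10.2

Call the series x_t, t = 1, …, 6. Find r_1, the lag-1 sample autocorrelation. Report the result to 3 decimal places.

-0.535

Mean x̄ = (8.2 − 3.6 + 7.3 + 2.4 − 8.5 + 10.2)/6 = 2.6667
Deviations from mean: 5.5333, -6.2667, 4.6333, -0.2667, -11.1667, 7.5333
Σ(x_t−x̄)(x_{t+1}−x̄) = (-34.6756) + (-29.0356) + (-1.2356) + (2.9778) + (-84.1222) = -146.0911
Denominator Σ(x_t−x̄)² = 272.8733
r_1 = -146.0911 / 272.8733 = -0.535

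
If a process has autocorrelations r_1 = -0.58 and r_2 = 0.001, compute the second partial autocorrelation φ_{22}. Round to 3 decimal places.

-0.505

φ_{22} = (r_2 − r_1²) / (1 − r_1²)
r_1² = (-0.58)² = 0.3364
Numerator = 0.001 − 0.3364 = -0.3354; denominator = 1 − 0.3364 = 0.6636
φ_{22} = -0.3354 / 0.6636 = -0.505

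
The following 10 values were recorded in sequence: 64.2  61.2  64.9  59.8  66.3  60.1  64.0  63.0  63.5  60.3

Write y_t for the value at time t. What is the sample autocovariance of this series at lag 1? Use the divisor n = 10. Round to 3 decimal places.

-3.644

Mean ȳ = (64.2 + 61.2 + 64.9 + 59.8 + 66.3 + 60.1 + 64.0 + 63.0 + 63.5 + 60.3)/10 = 62.7300
Σ_{t=1}^{9}(y_t−ȳ)(y_{t+1}−ȳ) = -36.4369
γ_1 = -36.4369 / 10 = -3.644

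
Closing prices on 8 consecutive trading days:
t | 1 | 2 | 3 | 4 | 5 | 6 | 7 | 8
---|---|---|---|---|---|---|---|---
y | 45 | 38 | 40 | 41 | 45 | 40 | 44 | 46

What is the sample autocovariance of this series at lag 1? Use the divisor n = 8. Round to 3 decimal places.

Mean ȳ = (45 + 38 + 40 + 41 + 45 + 40 + 44 + 46)/8 = 42.3750
Deviations: 2.6250, -4.3750, -2.3750, -1.3750, 2.6250, -2.3750, 1.6250, 3.6250
Σ_{t=1}^{7}(y_t−ȳ)(y_{t+1}−ȳ) = -5.6406
γ_1 = -5.6406 / 8 = -0.705

-0.705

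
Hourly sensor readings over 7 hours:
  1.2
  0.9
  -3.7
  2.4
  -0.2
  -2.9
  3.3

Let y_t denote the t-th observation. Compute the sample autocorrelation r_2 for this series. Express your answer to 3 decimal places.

Mean ȳ = (1.2 + 0.9 − 3.7 + 2.4 − 0.2 − 2.9 + 3.3)/7 = 0.1429
Deviations from mean: 1.0571, 0.7571, -3.8429, 2.2571, -0.3429, -3.0429, 3.1571
Σ(y_t−ȳ)(y_{t+2}−ȳ) = (-4.0624) + (1.7090) + (1.3176) + (-6.8682) + (-1.0824) = -8.9865
Denominator Σ(y_t−ȳ)² = 40.8971
r_2 = -8.9865 / 40.8971 = -0.220

-0.220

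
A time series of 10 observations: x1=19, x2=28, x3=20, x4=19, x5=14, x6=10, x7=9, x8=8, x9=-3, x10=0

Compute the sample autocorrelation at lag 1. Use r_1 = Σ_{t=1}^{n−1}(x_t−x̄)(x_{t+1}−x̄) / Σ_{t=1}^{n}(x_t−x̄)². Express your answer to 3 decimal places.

Mean x̄ = (19 + 28 + 20 + 19 + 14 + 10 + 9 + 8 − 3 + 0)/10 = 12.4000
Numerator Σ_{t=1}^{9}(x_t−x̄)(x_{t+1}−x̄) = 560.2400
Denominator Σ(x_t−x̄)² = 818.4000
r_1 = 560.2400 / 818.4000 = 0.685

0.685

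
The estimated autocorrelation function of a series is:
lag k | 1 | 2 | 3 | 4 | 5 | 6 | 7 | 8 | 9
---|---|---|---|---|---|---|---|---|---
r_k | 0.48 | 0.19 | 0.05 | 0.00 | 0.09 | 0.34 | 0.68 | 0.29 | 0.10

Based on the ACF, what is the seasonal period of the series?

The largest autocorrelation is r_7 = 0.68; the remaining lags stay at or below 0.48. The elevated value at lag 1 (0.48), dropping to 0.19 at lag 2, reflects decaying short-term dependence rather than seasonality.
The dominant spike at lag 7 indicates a seasonal period of 7.

7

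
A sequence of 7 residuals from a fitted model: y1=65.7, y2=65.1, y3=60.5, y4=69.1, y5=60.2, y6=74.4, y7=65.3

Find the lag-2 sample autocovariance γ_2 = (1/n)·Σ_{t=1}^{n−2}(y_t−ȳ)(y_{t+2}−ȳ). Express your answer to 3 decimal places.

Mean ȳ = (65.7 + 65.1 + 60.5 + 69.1 + 60.2 + 74.4 + 65.3)/7 = 65.7571
Deviations: -0.0571, -0.6571, -5.2571, 3.3429, -5.5571, 8.6429, -0.4571
Σ_{t=1}^{5}(y_t−ȳ)(y_{t+2}−ȳ) = 58.7506
γ_2 = 58.7506 / 7 = 8.393

8.393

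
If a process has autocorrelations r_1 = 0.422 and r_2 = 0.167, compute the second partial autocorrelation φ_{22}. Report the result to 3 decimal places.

-0.013

φ_{22} = (r_2 − r_1²) / (1 − r_1²)
r_1² = (0.422)² = 0.178084
Numerator = 0.167 − 0.1781 = -0.0111; denominator = 1 − 0.1781 = 0.8219
φ_{22} = -0.0111 / 0.8219 = -0.013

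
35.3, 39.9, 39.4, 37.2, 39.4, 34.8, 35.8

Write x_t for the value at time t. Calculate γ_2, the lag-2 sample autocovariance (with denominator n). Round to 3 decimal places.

Mean x̄ = (35.3 + 39.9 + 39.4 + 37.2 + 39.4 + 34.8 + 35.8)/7 = 37.4000
Deviations: -2.1000, 2.5000, 2.0000, -0.2000, 2.0000, -2.6000, -1.6000
Σ_{t=1}^{5}(x_t−x̄)(x_{t+2}−x̄) = -3.3800
γ_2 = -3.3800 / 7 = -0.483

-0.483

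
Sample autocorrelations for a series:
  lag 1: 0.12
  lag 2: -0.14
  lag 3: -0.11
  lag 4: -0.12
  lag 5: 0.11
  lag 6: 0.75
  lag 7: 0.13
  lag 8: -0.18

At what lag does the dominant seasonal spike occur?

6

The largest autocorrelation is r_6 = 0.75; the remaining lags stay at or below 0.13.
The dominant spike at lag 6 indicates a seasonal period of 6.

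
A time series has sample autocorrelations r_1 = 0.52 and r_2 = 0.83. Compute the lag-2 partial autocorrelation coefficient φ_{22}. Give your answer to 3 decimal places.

0.767

φ_{22} = (r_2 − r_1²) / (1 − r_1²)
r_1² = (0.52)² = 0.2704
Numerator = 0.83 − 0.2704 = 0.5596; denominator = 1 − 0.2704 = 0.7296
φ_{22} = 0.5596 / 0.7296 = 0.767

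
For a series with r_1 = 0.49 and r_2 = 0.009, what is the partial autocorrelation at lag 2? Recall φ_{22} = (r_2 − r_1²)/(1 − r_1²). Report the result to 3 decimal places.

φ_{22} = (r_2 − r_1²) / (1 − r_1²)
r_1² = (0.49)² = 0.2401
Numerator = 0.009 − 0.2401 = -0.2311; denominator = 1 − 0.2401 = 0.7599
φ_{22} = -0.2311 / 0.7599 = -0.304

-0.304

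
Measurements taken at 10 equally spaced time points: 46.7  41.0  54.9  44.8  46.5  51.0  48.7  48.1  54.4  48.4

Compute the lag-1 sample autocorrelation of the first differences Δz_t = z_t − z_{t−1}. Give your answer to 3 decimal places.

-0.654

First differences Δz: -5.7, 13.9, -10.1, 1.7, 4.5, -2.3, -0.6, 6.3, -6.0
Mean of differences = 0.1889
Numerator Σ(Δz_t−Δz̄)(Δz_{t+1}−Δz̄) = -282.2568
Denominator Σ(Δz_t−Δz̄)² = 431.8689
r_1(Δz) = -282.2568 / 431.8689 = -0.654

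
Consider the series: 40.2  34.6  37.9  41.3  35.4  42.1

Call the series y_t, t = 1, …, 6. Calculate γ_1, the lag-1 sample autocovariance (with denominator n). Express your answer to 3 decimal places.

-4.236

Mean ȳ = (40.2 + 34.6 + 37.9 + 41.3 + 35.4 + 42.1)/6 = 38.5833
Deviations: 1.6167, -3.9833, -0.6833, 2.7167, -3.1833, 3.5167
Σ_{t=1}^{5}(y_t−ȳ)(y_{t+1}−ȳ) = -25.4169
γ_1 = -25.4169 / 6 = -4.236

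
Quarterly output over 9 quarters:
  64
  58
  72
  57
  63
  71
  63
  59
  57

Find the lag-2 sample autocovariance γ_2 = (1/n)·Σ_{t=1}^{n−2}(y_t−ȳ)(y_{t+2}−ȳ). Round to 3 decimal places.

-4.173

Mean ȳ = (64 + 58 + 72 + 57 + 63 + 71 + 63 + 59 + 57)/9 = 62.6667
Σ_{t=1}^{7}(y_t−ȳ)(y_{t+2}−ȳ) = -37.5556
γ_2 = -37.5556 / 9 = -4.173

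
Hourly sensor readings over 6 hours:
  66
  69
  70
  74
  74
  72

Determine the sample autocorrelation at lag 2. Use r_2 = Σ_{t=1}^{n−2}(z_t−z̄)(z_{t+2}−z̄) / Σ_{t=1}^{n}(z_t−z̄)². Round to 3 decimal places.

-0.015

Mean z̄ = (66 + 69 + 70 + 74 + 74 + 72)/6 = 70.8333
Numerator Σ_{t=1}^{4}(z_t−z̄)(z_{t+2}−z̄) = -0.7222
Denominator Σ(z_t−z̄)² = 48.8333
r_2 = -0.7222 / 48.8333 = -0.015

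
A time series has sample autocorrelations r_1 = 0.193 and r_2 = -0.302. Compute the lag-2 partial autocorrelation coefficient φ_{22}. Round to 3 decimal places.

-0.352

φ_{22} = (r_2 − r_1²) / (1 − r_1²)
r_1² = (0.193)² = 0.037249
Numerator = -0.302 − 0.0372 = -0.3392; denominator = 1 − 0.0372 = 0.9628
φ_{22} = -0.3392 / 0.9628 = -0.352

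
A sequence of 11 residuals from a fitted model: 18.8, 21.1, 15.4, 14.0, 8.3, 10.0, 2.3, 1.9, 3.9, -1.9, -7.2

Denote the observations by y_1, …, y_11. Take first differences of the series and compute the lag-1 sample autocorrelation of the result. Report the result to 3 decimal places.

First differences Δy: 2.3, -5.7, -1.4, -5.7, 1.7, -7.7, -0.4, 2.0, -5.8, -5.3
Mean of differences = -2.6000
Numerator Σ(Δy_t−Δȳ)(Δy_{t+1}−Δȳ) = -65.0700
Denominator Σ(Δy_t−Δȳ)² = 132.7000
r_1(Δy) = -65.0700 / 132.7000 = -0.490

-0.490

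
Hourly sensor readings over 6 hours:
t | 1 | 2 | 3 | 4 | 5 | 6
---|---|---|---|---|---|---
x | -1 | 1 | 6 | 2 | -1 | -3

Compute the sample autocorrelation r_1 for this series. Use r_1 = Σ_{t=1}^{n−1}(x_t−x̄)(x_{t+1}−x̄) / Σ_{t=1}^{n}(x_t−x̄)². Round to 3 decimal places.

Mean x̄ = (-1 + 1 + 6 + 2 − 1 − 3)/6 = 0.6667
Σ(x_t−x̄)(x_{t+1}−x̄) = (-0.5556) + (1.7778) + (7.1111) + (-2.2222) + (6.1111) = 12.2222
Denominator Σ(x_t−x̄)² = 49.3333
r_1 = 12.2222 / 49.3333 = 0.248

0.248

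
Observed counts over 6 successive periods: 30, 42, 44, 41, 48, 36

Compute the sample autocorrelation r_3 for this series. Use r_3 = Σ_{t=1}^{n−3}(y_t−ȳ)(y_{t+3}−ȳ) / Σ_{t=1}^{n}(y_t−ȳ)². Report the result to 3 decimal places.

-0.050

Mean ȳ = (30 + 42 + 44 + 41 + 48 + 36)/6 = 40.1667
Deviations from mean: -10.1667, 1.8333, 3.8333, 0.8333, 7.8333, -4.1667
Numerator Σ_{t=1}^{3}(y_t−ȳ)(y_{t+3}−ȳ) = -10.0833
Denominator Σ(y_t−ȳ)² = 200.8333
r_3 = -10.0833 / 200.8333 = -0.050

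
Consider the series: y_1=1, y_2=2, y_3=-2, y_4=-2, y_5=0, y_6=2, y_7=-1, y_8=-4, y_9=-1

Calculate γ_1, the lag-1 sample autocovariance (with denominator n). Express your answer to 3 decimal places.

Mean ȳ = (1 + 2 − 2 − 2 + 0 + 2 − 1 − 4 − 1)/9 = -0.5556
Σ_{t=1}^{8}(y_t−ȳ)(y_{t+1}−ȳ) = 4.9136
γ_1 = 4.9136 / 9 = 0.546

0.546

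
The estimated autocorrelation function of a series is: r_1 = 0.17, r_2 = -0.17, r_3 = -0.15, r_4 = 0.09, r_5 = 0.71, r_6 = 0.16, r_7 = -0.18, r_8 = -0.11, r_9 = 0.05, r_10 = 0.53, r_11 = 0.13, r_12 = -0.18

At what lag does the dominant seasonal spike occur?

The largest autocorrelation is r_5 = 0.71, with a weaker echo at lag 10 (0.53); the remaining lags stay at or below 0.17.
The dominant spike at lag 5 indicates a seasonal period of 5.

5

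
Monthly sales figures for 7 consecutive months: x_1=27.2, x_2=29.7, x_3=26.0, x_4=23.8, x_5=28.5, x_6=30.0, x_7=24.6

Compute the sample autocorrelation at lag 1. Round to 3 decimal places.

-0.192

Mean x̄ = (27.2 + 29.7 + 26.0 + 23.8 + 28.5 + 30.0 + 24.6)/7 = 27.1143
Deviations from mean: 0.0857, 2.5857, -1.1143, -3.3143, 1.3857, 2.8857, -2.5143
Σ(x_t−x̄)(x_{t+1}−x̄) = (0.2216) + (-2.8812) + (3.6931) + (-4.5927) + (3.9988) + (-7.2555) = -6.8159
Denominator Σ(x_t−x̄)² = 35.4886
r_1 = -6.8159 / 35.4886 = -0.192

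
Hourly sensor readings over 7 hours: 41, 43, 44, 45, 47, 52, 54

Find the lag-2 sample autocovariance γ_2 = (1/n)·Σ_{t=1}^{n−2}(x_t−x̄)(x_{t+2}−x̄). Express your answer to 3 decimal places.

1.927

Mean x̄ = (41 + 43 + 44 + 45 + 47 + 52 + 54)/7 = 46.5714
Deviations: -5.5714, -3.5714, -2.5714, -1.5714, 0.4286, 5.4286, 7.4286
Σ_{t=1}^{5}(x_t−x̄)(x_{t+2}−x̄) = 13.4898
γ_2 = 13.4898 / 7 = 1.927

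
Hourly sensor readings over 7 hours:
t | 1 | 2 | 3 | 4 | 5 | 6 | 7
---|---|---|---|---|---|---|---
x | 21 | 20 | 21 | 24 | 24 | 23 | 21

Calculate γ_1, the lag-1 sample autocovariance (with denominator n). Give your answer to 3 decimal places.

Mean x̄ = (21 + 20 + 21 + 24 + 24 + 23 + 21)/7 = 22.0000
Σ_{t=1}^{6}(x_t−x̄)(x_{t+1}−x̄) = 7.0000
γ_1 = 7.0000 / 7 = 1.000

1.000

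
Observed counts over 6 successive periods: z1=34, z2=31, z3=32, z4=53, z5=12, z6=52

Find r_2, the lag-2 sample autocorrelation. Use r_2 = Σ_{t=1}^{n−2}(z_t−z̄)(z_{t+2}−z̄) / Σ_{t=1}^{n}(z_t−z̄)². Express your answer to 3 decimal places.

0.253

Mean z̄ = (34 + 31 + 32 + 53 + 12 + 52)/6 = 35.6667
Σ(z_t−z̄)(z_{t+2}−z̄) = (6.1111) + (-80.8889) + (86.7778) + (283.1111) = 295.1111
Denominator Σ(z_t−z̄)² = 1165.3333
r_2 = 295.1111 / 1165.3333 = 0.253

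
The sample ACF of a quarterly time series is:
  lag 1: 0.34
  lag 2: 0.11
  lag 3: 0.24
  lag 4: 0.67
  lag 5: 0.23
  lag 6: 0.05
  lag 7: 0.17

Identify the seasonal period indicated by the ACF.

The largest autocorrelation is r_4 = 0.67; the remaining lags stay at or below 0.34. The elevated value at lag 1 (0.34), dropping to 0.11 at lag 2, reflects decaying short-term dependence rather than seasonality.
The dominant spike at lag 4 indicates a seasonal period of 4.

4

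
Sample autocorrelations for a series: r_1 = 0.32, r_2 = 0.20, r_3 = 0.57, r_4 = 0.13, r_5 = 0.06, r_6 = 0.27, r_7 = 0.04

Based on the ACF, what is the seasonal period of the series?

3

The largest autocorrelation is r_3 = 0.57; the remaining lags stay at or below 0.32. The elevated value at lag 1 (0.32), dropping to 0.20 at lag 2, reflects decaying short-term dependence rather than seasonality.
The dominant spike at lag 3 indicates a seasonal period of 3.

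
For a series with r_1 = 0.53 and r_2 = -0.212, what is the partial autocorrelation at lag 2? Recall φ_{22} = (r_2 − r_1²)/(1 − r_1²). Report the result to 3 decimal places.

φ_{22} = (r_2 − r_1²) / (1 − r_1²)
r_1² = (0.53)² = 0.2809
Numerator = -0.212 − 0.2809 = -0.4929; denominator = 1 − 0.2809 = 0.7191
φ_{22} = -0.4929 / 0.7191 = -0.685

-0.685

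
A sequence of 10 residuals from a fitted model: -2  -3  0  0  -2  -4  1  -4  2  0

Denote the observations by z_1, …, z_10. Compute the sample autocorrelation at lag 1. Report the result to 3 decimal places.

-0.390

Mean z̄ = (-2 − 3 + 0 + 0 − 2 − 4 + 1 − 4 + 2 + 0)/10 = -1.2000
Numerator Σ_{t=1}^{9}(z_t−z̄)(z_{t+1}−z̄) = -15.4400
Denominator Σ(z_t−z̄)² = 39.6000
r_1 = -15.4400 / 39.6000 = -0.390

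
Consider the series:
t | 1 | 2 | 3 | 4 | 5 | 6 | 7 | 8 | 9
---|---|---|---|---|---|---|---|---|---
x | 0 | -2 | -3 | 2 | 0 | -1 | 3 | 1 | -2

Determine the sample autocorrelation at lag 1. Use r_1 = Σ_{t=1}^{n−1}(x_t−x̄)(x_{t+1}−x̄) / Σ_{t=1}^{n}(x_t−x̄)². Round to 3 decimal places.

Mean x̄ = (0 − 2 − 3 + 2 + 0 − 1 + 3 + 1 − 2)/9 = -0.2222
Numerator Σ_{t=1}^{8}(x_t−x̄)(x_{t+1}−x̄) = -2.0494
Denominator Σ(x_t−x̄)² = 31.5556
r_1 = -2.0494 / 31.5556 = -0.065

-0.065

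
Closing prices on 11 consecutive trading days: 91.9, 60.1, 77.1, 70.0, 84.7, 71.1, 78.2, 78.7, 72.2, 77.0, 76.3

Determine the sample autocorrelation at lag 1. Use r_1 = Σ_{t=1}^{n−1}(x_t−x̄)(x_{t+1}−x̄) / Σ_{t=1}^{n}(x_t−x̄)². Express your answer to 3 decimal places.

-0.580

Mean x̄ = (91.9 + 60.1 + 77.1 + 70.0 + 84.7 + 71.1 + 78.2 + 78.7 + 72.2 + 77.0 + 76.3)/11 = 76.1182
Numerator Σ_{t=1}^{10}(x_t−x̄)(x_{t+1}−x̄) = -388.5831
Denominator Σ(x_t−x̄)² = 670.0364
r_1 = -388.5831 / 670.0364 = -0.580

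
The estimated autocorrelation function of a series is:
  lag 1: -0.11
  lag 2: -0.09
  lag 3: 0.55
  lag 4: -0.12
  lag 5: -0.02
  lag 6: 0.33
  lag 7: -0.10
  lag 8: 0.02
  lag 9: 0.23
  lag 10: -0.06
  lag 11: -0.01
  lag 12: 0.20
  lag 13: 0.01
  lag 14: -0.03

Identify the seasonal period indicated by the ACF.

The largest autocorrelation is r_3 = 0.55, with weaker echoes at lags 6 (0.33), 9 (0.23) and 12 (0.20); the remaining lags stay at or below 0.02.
The dominant spike at lag 3 indicates a seasonal period of 3.

3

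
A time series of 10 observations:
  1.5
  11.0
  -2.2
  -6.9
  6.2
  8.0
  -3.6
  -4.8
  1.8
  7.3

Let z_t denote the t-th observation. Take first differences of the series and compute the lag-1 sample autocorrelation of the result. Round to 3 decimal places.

First differences Δz: 9.5, -13.2, -4.7, 13.1, 1.8, -11.6, -1.2, 6.6, 5.5
Mean of differences = 0.6444
Numerator Σ(Δz_t−Δz̄)(Δz_{t+1}−Δz̄) = -74.4164
Denominator Σ(Δz_t−Δz̄)² = 667.5022
r_1(Δz) = -74.4164 / 667.5022 = -0.111

-0.111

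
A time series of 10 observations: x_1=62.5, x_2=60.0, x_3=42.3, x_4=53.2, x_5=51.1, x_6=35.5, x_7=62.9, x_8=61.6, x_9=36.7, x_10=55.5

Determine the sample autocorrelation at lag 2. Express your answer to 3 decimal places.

-0.404

Mean x̄ = (62.5 + 60.0 + 42.3 + 53.2 + 51.1 + 35.5 + 62.9 + 61.6 + 36.7 + 55.5)/10 = 52.1300
Numerator Σ_{t=1}^{8}(x_t−x̄)(x_{t+2}−x̄) = -404.0318
Denominator Σ(x_t−x̄)² = 999.9810
r_2 = -404.0318 / 999.9810 = -0.404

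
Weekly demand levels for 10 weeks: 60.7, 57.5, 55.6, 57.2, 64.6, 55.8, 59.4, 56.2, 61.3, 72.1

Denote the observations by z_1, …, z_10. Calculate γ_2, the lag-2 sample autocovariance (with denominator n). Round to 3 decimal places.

Mean z̄ = (60.7 + 57.5 + 55.6 + 57.2 + 64.6 + 55.8 + 59.4 + 56.2 + 61.3 + 72.1)/10 = 60.0400
Σ_{t=1}^{8}(z_t−z̄)(z_{t+2}−z̄) = -37.6752
γ_2 = -37.6752 / 10 = -3.768

-3.768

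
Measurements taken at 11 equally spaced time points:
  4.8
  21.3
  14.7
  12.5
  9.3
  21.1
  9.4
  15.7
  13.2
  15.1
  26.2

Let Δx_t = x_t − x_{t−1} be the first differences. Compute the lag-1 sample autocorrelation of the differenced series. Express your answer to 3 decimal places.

First differences Δx: 16.5, -6.6, -2.2, -3.2, 11.8, -11.7, 6.3, -2.5, 1.9, 11.1
Mean of differences = 2.1400
Numerator Σ(Δx_t−Δx̄)(Δx_{t+1}−Δx̄) = -327.5916
Denominator Σ(Δx_t−Δx̄)² = 733.9840
r_1(Δx) = -327.5916 / 733.9840 = -0.446

-0.446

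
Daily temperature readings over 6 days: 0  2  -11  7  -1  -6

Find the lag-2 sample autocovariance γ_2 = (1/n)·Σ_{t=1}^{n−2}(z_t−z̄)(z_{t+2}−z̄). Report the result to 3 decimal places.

-4.583

Mean z̄ = (0 + 2 − 11 + 7 − 1 − 6)/6 = -1.5000
Σ_{t=1}^{4}(z_t−z̄)(z_{t+2}−z̄) = -27.5000
γ_2 = -27.5000 / 6 = -4.583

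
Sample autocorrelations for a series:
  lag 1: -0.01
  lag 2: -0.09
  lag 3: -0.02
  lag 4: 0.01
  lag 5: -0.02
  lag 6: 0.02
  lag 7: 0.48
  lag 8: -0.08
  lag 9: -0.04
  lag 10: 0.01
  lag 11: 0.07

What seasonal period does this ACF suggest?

The largest autocorrelation is r_7 = 0.48; the remaining lags stay at or below 0.07.
The dominant spike at lag 7 indicates a seasonal period of 7.

7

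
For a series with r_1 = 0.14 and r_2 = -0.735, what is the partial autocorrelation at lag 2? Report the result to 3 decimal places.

φ_{22} = (r_2 − r_1²) / (1 − r_1²)
r_1² = (0.14)² = 0.0196
Numerator = -0.735 − 0.0196 = -0.7546; denominator = 1 − 0.0196 = 0.9804
φ_{22} = -0.7546 / 0.9804 = -0.770

-0.770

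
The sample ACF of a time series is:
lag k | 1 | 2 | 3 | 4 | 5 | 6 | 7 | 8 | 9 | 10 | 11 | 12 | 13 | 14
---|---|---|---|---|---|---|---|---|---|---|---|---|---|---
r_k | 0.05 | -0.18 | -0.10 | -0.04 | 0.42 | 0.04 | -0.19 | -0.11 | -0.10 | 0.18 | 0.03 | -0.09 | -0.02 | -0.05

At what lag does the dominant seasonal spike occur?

The largest autocorrelation is r_5 = 0.42, with a weaker echo at lag 10 (0.18); the remaining lags stay at or below 0.05.
The dominant spike at lag 5 indicates a seasonal period of 5.

5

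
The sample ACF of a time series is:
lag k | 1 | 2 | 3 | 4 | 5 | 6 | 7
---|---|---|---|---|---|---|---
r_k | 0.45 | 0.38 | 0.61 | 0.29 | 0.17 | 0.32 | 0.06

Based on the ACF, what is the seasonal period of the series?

3

The largest autocorrelation is r_3 = 0.61; the remaining lags stay at or below 0.45. The elevated value at lag 1 (0.45), dropping to 0.38 at lag 2, reflects decaying short-term dependence rather than seasonality.
The dominant spike at lag 3 indicates a seasonal period of 3.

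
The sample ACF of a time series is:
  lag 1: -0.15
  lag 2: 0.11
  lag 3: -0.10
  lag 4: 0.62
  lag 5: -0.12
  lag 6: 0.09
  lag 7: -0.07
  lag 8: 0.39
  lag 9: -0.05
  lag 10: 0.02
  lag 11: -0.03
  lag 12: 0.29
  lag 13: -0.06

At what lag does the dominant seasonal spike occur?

4

The largest autocorrelation is r_4 = 0.62, with weaker echoes at lags 8 (0.39) and 12 (0.29); the remaining lags stay at or below 0.11.
The dominant spike at lag 4 indicates a seasonal period of 4.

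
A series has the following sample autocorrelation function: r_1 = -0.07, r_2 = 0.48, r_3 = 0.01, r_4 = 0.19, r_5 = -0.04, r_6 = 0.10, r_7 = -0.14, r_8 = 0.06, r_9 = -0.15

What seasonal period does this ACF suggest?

The largest autocorrelation is r_2 = 0.48, with a weaker echo at lag 4 (0.19); the remaining lags stay at or below 0.10.
The dominant spike at lag 2 indicates a seasonal period of 2.

2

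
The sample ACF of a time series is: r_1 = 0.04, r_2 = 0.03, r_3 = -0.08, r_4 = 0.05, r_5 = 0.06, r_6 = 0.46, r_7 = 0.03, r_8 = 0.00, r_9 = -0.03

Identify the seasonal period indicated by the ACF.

6

The largest autocorrelation is r_6 = 0.46; the remaining lags stay at or below 0.06.
The dominant spike at lag 6 indicates a seasonal period of 6.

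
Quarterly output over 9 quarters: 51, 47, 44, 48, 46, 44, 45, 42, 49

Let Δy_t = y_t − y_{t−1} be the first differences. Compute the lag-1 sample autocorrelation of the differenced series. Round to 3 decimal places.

-0.291

First differences Δy: -4, -3, 4, -2, -2, 1, -3, 7
Mean of differences = -0.2500
Numerator Σ(Δy_t−Δȳ)(Δy_{t+1}−Δȳ) = -31.3125
Denominator Σ(Δy_t−Δȳ)² = 107.5000
r_1(Δy) = -31.3125 / 107.5000 = -0.291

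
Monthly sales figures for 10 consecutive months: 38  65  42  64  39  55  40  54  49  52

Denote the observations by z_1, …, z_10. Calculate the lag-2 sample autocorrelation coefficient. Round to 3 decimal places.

Mean z̄ = (38 + 65 + 42 + 64 + 39 + 55 + 40 + 54 + 49 + 52)/10 = 49.8000
Numerator Σ_{t=1}^{8}(z_t−z̄)(z_{t+2}−z̄) = 610.7200
Denominator Σ(z_t−z̄)² = 895.6000
r_2 = 610.7200 / 895.6000 = 0.682

0.682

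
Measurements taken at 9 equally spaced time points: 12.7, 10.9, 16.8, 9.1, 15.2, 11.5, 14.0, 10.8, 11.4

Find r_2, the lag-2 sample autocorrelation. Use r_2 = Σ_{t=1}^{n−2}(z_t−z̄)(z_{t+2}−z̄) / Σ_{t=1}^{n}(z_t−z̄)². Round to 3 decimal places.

Mean z̄ = (12.7 + 10.9 + 16.8 + 9.1 + 15.2 + 11.5 + 14.0 + 10.8 + 11.4)/9 = 12.4889
Σ(z_t−z̄)(z_{t+2}−z̄) = (0.9101) + (5.3846) + (11.6879) + (3.3512) + (4.0968) + (1.6701) + (-1.6454) = 25.4553
Denominator Σ(z_t−z̄)² = 47.2889
r_2 = 25.4553 / 47.2889 = 0.538

0.538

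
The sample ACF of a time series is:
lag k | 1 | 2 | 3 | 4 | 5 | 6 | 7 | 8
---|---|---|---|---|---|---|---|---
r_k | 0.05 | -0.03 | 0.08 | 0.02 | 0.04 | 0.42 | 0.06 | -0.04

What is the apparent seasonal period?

The largest autocorrelation is r_6 = 0.42; the remaining lags stay at or below 0.08.
The dominant spike at lag 6 indicates a seasonal period of 6.

6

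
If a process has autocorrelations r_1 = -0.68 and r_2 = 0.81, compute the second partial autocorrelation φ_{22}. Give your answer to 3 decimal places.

0.647

φ_{22} = (r_2 − r_1²) / (1 − r_1²)
r_1² = (-0.68)² = 0.4624
Numerator = 0.81 − 0.4624 = 0.3476; denominator = 1 − 0.4624 = 0.5376
φ_{22} = 0.3476 / 0.5376 = 0.647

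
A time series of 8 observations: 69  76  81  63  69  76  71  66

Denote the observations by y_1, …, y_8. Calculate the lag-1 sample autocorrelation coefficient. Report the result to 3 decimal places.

Mean ȳ = (69 + 76 + 81 + 63 + 69 + 76 + 71 + 66)/8 = 71.3750
Deviations from mean: -2.3750, 4.6250, 9.6250, -8.3750, -2.3750, 4.6250, -0.3750, -5.3750
Numerator Σ_{t=1}^{7}(y_t−ȳ)(y_{t+1}−ȳ) = -37.8906
Denominator Σ(y_t−ȳ)² = 245.8750
r_1 = -37.8906 / 245.8750 = -0.154

-0.154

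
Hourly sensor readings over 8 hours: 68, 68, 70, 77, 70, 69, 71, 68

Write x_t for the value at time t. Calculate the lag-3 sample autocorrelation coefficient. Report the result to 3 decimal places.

Mean x̄ = (68 + 68 + 70 + 77 + 70 + 69 + 71 + 68)/8 = 70.1250
Deviations from mean: -2.1250, -2.1250, -0.1250, 6.8750, -0.1250, -1.1250, 0.8750, -2.1250
Σ(x_t−x̄)(x_{t+3}−x̄) = (-14.6094) + (0.2656) + (0.1406) + (6.0156) + (0.2656) = -7.9219
Denominator Σ(x_t−x̄)² = 62.8750
r_3 = -7.9219 / 62.8750 = -0.126

-0.126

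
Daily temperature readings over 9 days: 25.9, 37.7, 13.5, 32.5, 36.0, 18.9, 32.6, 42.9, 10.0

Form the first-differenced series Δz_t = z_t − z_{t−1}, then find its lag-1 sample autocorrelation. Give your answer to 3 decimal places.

-0.426

First differences Δz: 11.8, -24.2, 19.0, 3.5, -17.1, 13.7, 10.3, -32.9
Mean of differences = -1.9875
Numerator Σ(Δz_t−Δz̄)(Δz_{t+1}−Δz̄) = -1164.3552
Denominator Σ(Δz_t−Δz̄)² = 2735.1288
r_1(Δz) = -1164.3552 / 2735.1288 = -0.426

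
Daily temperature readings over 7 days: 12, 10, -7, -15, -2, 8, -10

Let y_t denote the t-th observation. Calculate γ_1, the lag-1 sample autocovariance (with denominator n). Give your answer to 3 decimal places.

12.178

Mean ȳ = (12 + 10 − 7 − 15 − 2 + 8 − 10)/7 = -0.5714
Deviations: 12.5714, 10.5714, -6.4286, -14.4286, -1.4286, 8.5714, -9.4286
Σ_{t=1}^{6}(y_t−ȳ)(y_{t+1}−ȳ) = 85.2449
γ_1 = 85.2449 / 7 = 12.178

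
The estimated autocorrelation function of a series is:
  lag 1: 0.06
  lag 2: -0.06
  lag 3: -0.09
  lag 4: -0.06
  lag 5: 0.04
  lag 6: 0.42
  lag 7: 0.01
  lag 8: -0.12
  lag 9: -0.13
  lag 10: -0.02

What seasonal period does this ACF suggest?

6

The largest autocorrelation is r_6 = 0.42; the remaining lags stay at or below 0.06.
The dominant spike at lag 6 indicates a seasonal period of 6.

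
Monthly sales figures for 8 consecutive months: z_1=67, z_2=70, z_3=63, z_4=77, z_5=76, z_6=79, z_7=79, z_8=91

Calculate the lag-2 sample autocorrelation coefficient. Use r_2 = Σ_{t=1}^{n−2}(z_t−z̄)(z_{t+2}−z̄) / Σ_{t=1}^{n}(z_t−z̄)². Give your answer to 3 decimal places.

0.288

Mean z̄ = (67 + 70 + 63 + 77 + 76 + 79 + 79 + 91)/8 = 75.2500
Σ(z_t−z̄)(z_{t+2}−z̄) = (101.0625) + (-9.1875) + (-9.1875) + (6.5625) + (2.8125) + (59.0625) = 151.1250
Denominator Σ(z_t−z̄)² = 525.5000
r_2 = 151.1250 / 525.5000 = 0.288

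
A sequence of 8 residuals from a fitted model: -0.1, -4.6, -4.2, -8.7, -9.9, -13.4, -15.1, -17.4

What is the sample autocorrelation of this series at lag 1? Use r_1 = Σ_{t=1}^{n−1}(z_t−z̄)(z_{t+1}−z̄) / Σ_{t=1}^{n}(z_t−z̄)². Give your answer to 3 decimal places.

0.574

Mean z̄ = (-0.1 − 4.6 − 4.2 − 8.7 − 9.9 − 13.4 − 15.1 − 17.4)/8 = -9.1750
Numerator Σ_{t=1}^{7}(z_t−z̄)(z_{t+1}−z̄) = 143.1269
Denominator Σ(z_t−z̄)² = 249.3950
r_1 = 143.1269 / 249.3950 = 0.574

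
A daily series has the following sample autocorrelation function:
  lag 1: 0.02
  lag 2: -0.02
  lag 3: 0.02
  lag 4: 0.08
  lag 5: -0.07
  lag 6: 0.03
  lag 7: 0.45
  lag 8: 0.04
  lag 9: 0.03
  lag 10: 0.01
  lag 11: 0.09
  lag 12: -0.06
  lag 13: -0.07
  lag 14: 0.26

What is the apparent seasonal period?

7

The largest autocorrelation is r_7 = 0.45, with a weaker echo at lag 14 (0.26); the remaining lags stay at or below 0.09.
The dominant spike at lag 7 indicates a seasonal period of 7.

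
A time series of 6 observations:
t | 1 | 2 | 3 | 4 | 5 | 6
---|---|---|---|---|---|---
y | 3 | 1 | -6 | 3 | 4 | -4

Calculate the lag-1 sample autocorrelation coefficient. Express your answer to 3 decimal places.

-0.292

Mean ȳ = (3 + 1 − 6 + 3 + 4 − 4)/6 = 0.1667
Deviations from mean: 2.8333, 0.8333, -6.1667, 2.8333, 3.8333, -4.1667
Numerator Σ_{t=1}^{5}(y_t−ȳ)(y_{t+1}−ȳ) = -25.3611
Denominator Σ(y_t−ȳ)² = 86.8333
r_1 = -25.3611 / 86.8333 = -0.292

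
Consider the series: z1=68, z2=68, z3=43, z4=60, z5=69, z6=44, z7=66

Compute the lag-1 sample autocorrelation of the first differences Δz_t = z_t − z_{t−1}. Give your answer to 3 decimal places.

First differences Δz: 0, -25, 17, 9, -25, 22
Mean of differences = -0.3333
Numerator Σ(Δz_t−Δz̄)(Δz_{t+1}−Δz̄) = -1055.1111
Denominator Σ(Δz_t−Δz̄)² = 2103.3333
r_1(Δz) = -1055.1111 / 2103.3333 = -0.502

-0.502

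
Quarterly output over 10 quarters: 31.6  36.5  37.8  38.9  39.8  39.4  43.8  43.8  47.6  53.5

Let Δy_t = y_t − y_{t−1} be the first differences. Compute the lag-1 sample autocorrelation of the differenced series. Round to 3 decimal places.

First differences Δy: 4.9, 1.3, 1.1, 0.9, -0.4, 4.4, 0.0, 3.8, 5.9
Mean of differences = 2.4333
Numerator Σ(Δy_t−Δȳ)(Δy_{t+1}−Δȳ) = -3.8411
Denominator Σ(Δy_t−Δȳ)² = 43.2000
r_1(Δy) = -3.8411 / 43.2000 = -0.089

-0.089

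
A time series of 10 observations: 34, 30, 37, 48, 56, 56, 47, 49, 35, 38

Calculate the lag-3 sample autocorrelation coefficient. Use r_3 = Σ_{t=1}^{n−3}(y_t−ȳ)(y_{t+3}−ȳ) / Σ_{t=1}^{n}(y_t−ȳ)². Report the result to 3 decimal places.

-0.403

Mean ȳ = (34 + 30 + 37 + 48 + 56 + 56 + 47 + 49 + 35 + 38)/10 = 43.0000
Σ(y_t−ȳ)(y_{t+3}−ȳ) = (-45.0000) + (-169.0000) + (-78.0000) + (20.0000) + (78.0000) + (-104.0000) + (-20.0000) = -318.0000
Denominator Σ(y_t−ȳ)² = 790.0000
r_3 = -318.0000 / 790.0000 = -0.403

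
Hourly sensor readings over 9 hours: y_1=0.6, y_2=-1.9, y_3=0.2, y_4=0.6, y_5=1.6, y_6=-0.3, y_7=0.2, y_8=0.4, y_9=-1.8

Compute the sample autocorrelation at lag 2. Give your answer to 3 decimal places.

-0.090

Mean ȳ = (0.6 − 1.9 + 0.2 + 0.6 + 1.6 − 0.3 + 0.2 + 0.4 − 1.8)/9 = -0.0444
Σ(y_t−ȳ)(y_{t+2}−ȳ) = (0.1575) + (-1.1958) + (0.4020) + (-0.1647) + (0.4020) + (-0.1136) + (-0.4291) = -0.9417
Denominator Σ(y_t−ȳ)² = 10.4422
r_2 = -0.9417 / 10.4422 = -0.090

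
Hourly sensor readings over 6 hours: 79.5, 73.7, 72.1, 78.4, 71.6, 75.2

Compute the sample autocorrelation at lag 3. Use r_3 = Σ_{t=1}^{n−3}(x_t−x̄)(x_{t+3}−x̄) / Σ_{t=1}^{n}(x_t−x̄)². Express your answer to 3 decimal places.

0.358

Mean x̄ = (79.5 + 73.7 + 72.1 + 78.4 + 71.6 + 75.2)/6 = 75.0833
Deviations from mean: 4.4167, -1.3833, -2.9833, 3.3167, -3.4833, 0.1167
Σ(x_t−x̄)(x_{t+3}−x̄) = (14.6486) + (4.8186) + (-0.3481) = 19.1192
Denominator Σ(x_t−x̄)² = 53.4683
r_3 = 19.1192 / 53.4683 = 0.358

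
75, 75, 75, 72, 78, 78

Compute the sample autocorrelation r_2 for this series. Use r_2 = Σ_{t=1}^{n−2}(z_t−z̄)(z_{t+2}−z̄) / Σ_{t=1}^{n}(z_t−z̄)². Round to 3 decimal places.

-0.314

Mean z̄ = (75 + 75 + 75 + 72 + 78 + 78)/6 = 75.5000
Deviations from mean: -0.5000, -0.5000, -0.5000, -3.5000, 2.5000, 2.5000
Σ(z_t−z̄)(z_{t+2}−z̄) = (0.2500) + (1.7500) + (-1.2500) + (-8.7500) = -8.0000
Denominator Σ(z_t−z̄)² = 25.5000
r_2 = -8.0000 / 25.5000 = -0.314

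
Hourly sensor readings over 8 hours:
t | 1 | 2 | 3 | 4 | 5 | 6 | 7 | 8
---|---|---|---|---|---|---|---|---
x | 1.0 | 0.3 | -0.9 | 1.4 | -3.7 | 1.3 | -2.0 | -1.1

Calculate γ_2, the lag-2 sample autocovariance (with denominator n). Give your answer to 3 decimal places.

1.167

Mean x̄ = (1.0 + 0.3 − 0.9 + 1.4 − 3.7 + 1.3 − 2.0 − 1.1)/8 = -0.4625
Deviations: 1.4625, 0.7625, -0.4375, 1.8625, -3.2375, 1.7625, -1.5375, -0.6375
Σ_{t=1}^{6}(x_t−x̄)(x_{t+2}−x̄) = 9.3334
γ_2 = 9.3334 / 8 = 1.167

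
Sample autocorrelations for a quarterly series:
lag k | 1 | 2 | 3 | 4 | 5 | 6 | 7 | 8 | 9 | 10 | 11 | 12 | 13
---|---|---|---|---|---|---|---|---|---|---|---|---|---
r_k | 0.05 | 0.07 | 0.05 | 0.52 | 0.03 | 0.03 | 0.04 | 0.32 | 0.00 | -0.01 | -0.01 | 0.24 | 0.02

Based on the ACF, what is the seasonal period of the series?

4

The largest autocorrelation is r_4 = 0.52, with weaker echoes at lags 8 (0.32) and 12 (0.24); the remaining lags stay at or below 0.07.
The dominant spike at lag 4 indicates a seasonal period of 4.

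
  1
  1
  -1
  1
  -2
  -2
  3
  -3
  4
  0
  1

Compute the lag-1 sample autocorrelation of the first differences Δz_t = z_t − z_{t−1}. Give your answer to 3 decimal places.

First differences Δz: 0, -2, 2, -3, 0, 5, -6, 7, -4, 1
Mean of differences = 0.0000
Numerator Σ(Δz_t−Δz̄)(Δz_{t+1}−Δz̄) = -114.0000
Denominator Σ(Δz_t−Δz̄)² = 144.0000
r_1(Δz) = -114.0000 / 144.0000 = -0.792

-0.792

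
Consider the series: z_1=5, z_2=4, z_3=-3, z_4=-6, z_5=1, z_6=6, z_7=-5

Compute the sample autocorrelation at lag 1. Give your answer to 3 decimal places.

-0.032

Mean z̄ = (5 + 4 − 3 − 6 + 1 + 6 − 5)/7 = 0.2857
Σ(z_t−z̄)(z_{t+1}−z̄) = (17.5102) + (-12.2041) + (20.6531) + (-4.4898) + (4.0816) + (-30.2041) = -4.6531
Denominator Σ(z_t−z̄)² = 147.4286
r_1 = -4.6531 / 147.4286 = -0.032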